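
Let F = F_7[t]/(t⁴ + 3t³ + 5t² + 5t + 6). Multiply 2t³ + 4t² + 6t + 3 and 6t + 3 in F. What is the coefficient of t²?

Multiply in F_7[t]: (2t³ + 4t² + 6t + 3)·(6t + 3) = 5t⁴ + 2t³ + 6t² + t + 2.
Reduce using t⁴ ≡ 4t³ + 2t² + 2t + 1 (mod t⁴ + 3t³ + 5t² + 5t + 6).
Reduced: t³ + 2t² + 4t.

2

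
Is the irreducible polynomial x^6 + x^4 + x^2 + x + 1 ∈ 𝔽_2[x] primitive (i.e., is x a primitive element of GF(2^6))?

No

Write f(x) = x^6 + x^4 + x^2 + x + 1.
|GF(2^6)^×| = 2^6 − 1 = 63. Prime factorization: 63 = 3^2·7.
f is primitive ⇔ x has order 63 in GF(2)[x]/(f), i.e. x^(63/q) ≠ 1 for each prime q | 63.
x^(21) mod f = 1
x^(9) mod f = x^4 + x^2 + x.
Since x^(21) = 1, the order of x divides 21 < 63; not primitive.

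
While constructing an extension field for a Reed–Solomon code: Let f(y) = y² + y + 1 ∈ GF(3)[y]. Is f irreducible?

Check for roots in GF(3): f(0) = 1; f(1) = 0 → root; f(2) = 1.
f(1) = 0, so (y − 1) divides f(y); f is reducible.

No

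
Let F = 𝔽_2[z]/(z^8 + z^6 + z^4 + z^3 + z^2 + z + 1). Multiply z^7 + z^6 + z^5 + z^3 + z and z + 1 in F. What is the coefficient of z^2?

Multiply in 𝔽_2[z]: (z^7 + z^6 + z^5 + z^3 + z)·(z + 1) = z^8 + z^5 + z^4 + z^3 + z^2 + z.
Reduce using z^8 ≡ z^6 + z^4 + z^3 + z^2 + z + 1 (mod z^8 + z^6 + z^4 + z^3 + z^2 + z + 1).
Reduced: z^6 + z^5 + 1.

0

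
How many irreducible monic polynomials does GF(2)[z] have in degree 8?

x^(2^8) − x is the product of all monic irreducibles of degree dividing 8; Möbius inversion gives N = (1/8) Σ μ(8/d)·2^d.
Divisors of 8: 1, 2, 4, 8; μ(8/d) for each: 0, 0, -1, 1.
Σ = − 2^4 + 2^8 = 240.
N = 240/8 = 30.

30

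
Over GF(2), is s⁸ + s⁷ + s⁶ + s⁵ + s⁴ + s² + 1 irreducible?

Write h(s) = s⁸ + s⁷ + s⁶ + s⁵ + s⁴ + s² + 1.
Check for roots in GF(2): h(0) = 1; h(1) = 1.
No roots, so no linear factors.
Monic irreducibles of degree 2 over GF(2): s² + s + 1.
None of them divide h (all give nonzero remainder).
Monic irreducibles of degree 3 over GF(2): s³ + s + 1, s³ + s² + 1.
None of them divide h (all give nonzero remainder).
Monic irreducibles of degree 4 over GF(2): s⁴ + s + 1, s⁴ + s³ + 1, s⁴ + s³ + s² + s + 1.
None of them divide h (all give nonzero remainder).
No irreducible factor of degree ≤ 4 exists, so h is irreducible over GF(2).

Yes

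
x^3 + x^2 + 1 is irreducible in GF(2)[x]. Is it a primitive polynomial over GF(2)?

Write f(x) = x^3 + x^2 + 1.
|GF(2^3)^×| = 2^3 − 1 = 7. Prime factorization: 7 = 7.
f is primitive ⇔ x has order 7 in GF(2)[x]/(f), i.e. x^(7/q) ≠ 1 for each prime q | 7.
x^(1) mod f = x.
None equal 1, so x has full order 7; f is primitive.

Yes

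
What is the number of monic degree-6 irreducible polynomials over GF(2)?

The number of monic irreducibles of degree 6 over GF(2) is (1/6)·Σ_{d∣6} μ(6/d) 2^d.
Divisors of 6: 1, 2, 3, 6; μ(6/d) for each: 1, -1, -1, 1.
Σ = 2^1 − 2^2 − 2^3 + 2^6 = 54.
N = 54/6 = 9.

9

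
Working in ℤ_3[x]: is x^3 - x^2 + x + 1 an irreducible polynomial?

Yes

Write m(x) = x^3 - x^2 + x + 1.
Check for roots in ℤ_3: m(0) = 1; m(1) = 2; m(2) = 1.
No roots. A degree-3 polynomial over a field with no linear factor is irreducible.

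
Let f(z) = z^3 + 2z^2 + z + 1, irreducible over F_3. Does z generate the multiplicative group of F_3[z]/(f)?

|GF(3^3)^×| = 3^3 − 1 = 26. Prime factorization: 26 = 2·13.
f is primitive ⇔ z has order 26 in GF(3)[z]/(f), i.e. z^(26/q) ≠ 1 for each prime q | 26.
z^(13) mod f = 2.
z^(2) mod f = z^2.
None equal 1, so z has full order 26; f is primitive.

Yes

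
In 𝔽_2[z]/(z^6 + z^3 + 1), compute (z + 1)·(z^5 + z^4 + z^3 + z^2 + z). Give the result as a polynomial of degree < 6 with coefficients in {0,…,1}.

z^3 + z + 1

Multiply in 𝔽_2[z]: (z + 1)·(z^5 + z^4 + z^3 + z^2 + z) = z^6 + z.
Reduce using z^6 ≡ z^3 + 1 (mod z^6 + z^3 + 1).
Reduced: z^3 + z + 1.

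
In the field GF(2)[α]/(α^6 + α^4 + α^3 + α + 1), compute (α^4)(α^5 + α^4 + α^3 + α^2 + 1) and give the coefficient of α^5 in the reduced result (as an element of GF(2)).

Multiply in GF(2)[α]: (α^4)·(α^5 + α^4 + α^3 + α^2 + 1) = α^9 + α^8 + α^7 + α^6 + α^4.
Reduce using α^6 ≡ α^4 + α^3 + α + 1 (mod α^6 + α^4 + α^3 + α + 1).
Reduced: α^5 + α^4 + α^3 + α^2 + α + 1.

1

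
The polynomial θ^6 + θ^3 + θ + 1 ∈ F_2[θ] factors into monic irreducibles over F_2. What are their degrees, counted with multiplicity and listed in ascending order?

1, 1, 1, 3

Write g(θ) = θ^6 + θ^3 + θ + 1.
Roots in F_2: g(0) = 1; g(1) = 0 → root.
Linear factors from roots: (θ + 1).
Complete factorization: g(θ) = (θ + 1)^3·(θ^3 + θ^2 + 1).
Factor degrees with multiplicity: 1 + 1 + 1 + 3 = 6.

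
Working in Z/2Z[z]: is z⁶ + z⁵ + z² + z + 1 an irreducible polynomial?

Write h(z) = z⁶ + z⁵ + z² + z + 1.
Check for roots in Z/2Z: h(0) = 1; h(1) = 1.
No roots, so no linear factors.
Monic irreducibles of degree 2 over GF(2): z² + z + 1.
None of them divide h (all give nonzero remainder).
Monic irreducibles of degree 3 over GF(2): z³ + z + 1, z³ + z² + 1.
None of them divide h (all give nonzero remainder).
No irreducible factor of degree ≤ 3 exists, so h is irreducible over GF(2).

Yes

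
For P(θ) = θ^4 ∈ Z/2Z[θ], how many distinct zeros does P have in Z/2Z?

Evaluate at each of the 2 elements of Z/2Z:
P(0) = 0 → root; P(1) = 1.
Roots: {0}.

1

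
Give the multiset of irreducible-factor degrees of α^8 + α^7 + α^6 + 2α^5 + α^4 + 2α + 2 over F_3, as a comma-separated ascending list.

1, 2, 2, 3

Write g(α) = α^8 + α^7 + α^6 + 2α^5 + α^4 + 2α + 2.
Roots in F_3: g(0) = 2; g(1) = 1; g(2) = 0 → root.
Linear factors from roots: (α + 1).
Complete factorization: g(α) = (α + 1)·(α^2 + 1)·(α^2 + 2α + 2)·(α^3 + α^2 + 2α + 1).
Factor degrees with multiplicity: 1 + 2 + 2 + 3 = 8.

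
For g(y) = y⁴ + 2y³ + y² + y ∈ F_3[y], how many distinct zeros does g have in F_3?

1

Evaluate at each of the 3 elements of F_3:
g(0) = 0 → root; g(1) = 2; g(2) = 2.
Roots: {0}.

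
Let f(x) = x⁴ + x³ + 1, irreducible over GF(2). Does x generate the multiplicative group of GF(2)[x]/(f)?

Yes

|GF(2^4)^×| = 2^4 − 1 = 15. Prime factorization: 15 = 3·5.
f is primitive ⇔ x has order 15 in GF(2)[x]/(f), i.e. x^(15/q) ≠ 1 for each prime q | 15.
x^(5) mod f = x³ + x + 1.
x^(3) mod f = x³.
None equal 1, so x has full order 15; f is primitive.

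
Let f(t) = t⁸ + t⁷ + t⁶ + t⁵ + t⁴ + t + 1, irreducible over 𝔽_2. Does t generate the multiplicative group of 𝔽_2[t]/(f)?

No

|GF(2^8)^×| = 2^8 − 1 = 255. Prime factorization: 255 = 3·5·17.
f is primitive ⇔ t has order 255 in GF(2)[t]/(f), i.e. t^(255/q) ≠ 1 for each prime q | 255.
t^(85) mod f = t⁶ + t⁵ + t⁴.
t^(51) mod f = 1
t^(15) mod f = t⁷ + t⁴ + t³ + 1.
Since t^(51) = 1, the order of t divides 51 < 255; not primitive.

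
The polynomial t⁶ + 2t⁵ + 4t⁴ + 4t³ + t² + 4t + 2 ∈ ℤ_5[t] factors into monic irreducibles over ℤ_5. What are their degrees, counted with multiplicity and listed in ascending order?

Write g(t) = t⁶ + 2t⁵ + 4t⁴ + 4t³ + t² + 4t + 2.
Roots in ℤ_5: g(0) = 2; g(1) = 3; g(2) = 3; g(3) = 0 → root; g(4) = 3.
Linear factors from roots: (t + 2).
Complete factorization: g(t) = (t + 2)·(t² + 2t + 3)·(t³ + 3t² + 2).
Factor degrees with multiplicity: 1 + 2 + 3 = 6.

1, 2, 3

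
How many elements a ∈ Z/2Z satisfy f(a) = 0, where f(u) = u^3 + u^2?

2

Evaluate at each of the 2 elements of Z/2Z:
f(0) = 0 → root; f(1) = 0 → root.
Roots: {0, 1}.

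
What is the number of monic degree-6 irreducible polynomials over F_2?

9

Gauss's count: N_{2}(6) = (1/6) Σ_{d|6} μ(6/d)·2^d.
Divisors of 6: 1, 2, 3, 6; μ(6/d) for each: 1, -1, -1, 1.
Σ = 2^1 − 2^2 − 2^3 + 2^6 = 54.
N = 54/6 = 9.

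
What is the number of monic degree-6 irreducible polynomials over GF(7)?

By the necklace-counting formula, N_7(6) = (1/6) Σ_{d|6} μ(6/d)·7^d.
Divisors of 6: 1, 2, 3, 6; μ(6/d) for each: 1, -1, -1, 1.
Σ = 7^1 − 7^2 − 7^3 + 7^6 = 117264.
N = 117264/6 = 19544.

19544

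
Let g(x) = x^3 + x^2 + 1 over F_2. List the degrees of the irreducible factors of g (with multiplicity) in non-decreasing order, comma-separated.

3

Roots in F_2: g(0) = 1; g(1) = 1.
Complete factorization: g(x) = (x^3 + x^2 + 1).
Factor degrees with multiplicity: 3 = 3.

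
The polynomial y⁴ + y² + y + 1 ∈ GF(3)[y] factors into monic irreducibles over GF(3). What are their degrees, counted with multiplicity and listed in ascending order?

4

Write f(y) = y⁴ + y² + y + 1.
Roots in GF(3): f(0) = 1; f(1) = 1; f(2) = 2.
Complete factorization: f(y) = (y⁴ + y² + y + 1).
Factor degrees with multiplicity: 4 = 4.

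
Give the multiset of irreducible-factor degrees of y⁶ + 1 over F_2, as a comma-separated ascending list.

Write g(y) = y⁶ + 1.
Roots in F_2: g(0) = 1; g(1) = 0 → root.
Linear factors from roots: (y + 1).
Complete factorization: g(y) = (y + 1)^2·(y² + y + 1)^2.
Factor degrees with multiplicity: 1 + 1 + 2 + 2 = 6.

1, 1, 2, 2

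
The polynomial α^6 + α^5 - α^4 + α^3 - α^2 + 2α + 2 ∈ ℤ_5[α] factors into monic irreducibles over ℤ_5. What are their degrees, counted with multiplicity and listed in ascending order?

Write h(α) = α^6 + α^5 - α^4 + α^3 - α^2 + 2α + 2.
Roots in ℤ_5: h(0) = 2; h(1) = 0 → root; h(2) = 0 → root; h(3) = 2; h(4) = 2.
Linear factors from roots: (α - 1), (α - 2).
Complete factorization: h(α) = (α - 2)^2·(α - 1)^2·(α^2 + 2α - 2).
Factor degrees with multiplicity: 1 + 1 + 1 + 1 + 2 = 6.

1, 1, 1, 1, 2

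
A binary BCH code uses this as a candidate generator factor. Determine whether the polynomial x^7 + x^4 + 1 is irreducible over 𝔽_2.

Write m(x) = x^7 + x^4 + 1.
Check for roots in 𝔽_2: m(0) = 1; m(1) = 1.
No roots, so no linear factors.
Monic irreducibles of degree 2 over GF(2): x^2 + x + 1.
None of them divide m (all give nonzero remainder).
Monic irreducibles of degree 3 over GF(2): x^3 + x + 1, x^3 + x^2 + 1.
None of them divide m (all give nonzero remainder).
No irreducible factor of degree ≤ 3 exists, so m is irreducible over GF(2).

Yes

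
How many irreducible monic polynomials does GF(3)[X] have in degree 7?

Gauss's count: N_{3}(7) = (1/7) Σ_{d|7} μ(7/d)·3^d.
Divisors of 7: 1, 7; μ(7/d) for each: -1, 1.
Σ = − 3^1 + 3^7 = 2184.
N = 2184/7 = 312.

312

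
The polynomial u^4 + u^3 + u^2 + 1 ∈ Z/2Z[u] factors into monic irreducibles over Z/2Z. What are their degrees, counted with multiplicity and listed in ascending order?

1, 3

Write f(u) = u^4 + u^3 + u^2 + 1.
Roots in Z/2Z: f(0) = 1; f(1) = 0 → root.
Linear factors from roots: (u + 1).
Complete factorization: f(u) = (u + 1)·(u^3 + u + 1).
Factor degrees with multiplicity: 1 + 3 = 4.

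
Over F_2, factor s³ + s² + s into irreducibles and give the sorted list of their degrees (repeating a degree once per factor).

1, 2

Write f(s) = s³ + s² + s.
Roots in F_2: f(0) = 0 → root; f(1) = 1.
Linear factors from roots: (s).
Complete factorization: f(s) = (s)·(s² + s + 1).
Factor degrees with multiplicity: 1 + 2 = 3.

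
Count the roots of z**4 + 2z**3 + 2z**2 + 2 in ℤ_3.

1

Write f(z) = z**4 + 2z**3 + 2z**2 + 2.
Evaluate at each of the 3 elements of ℤ_3:
f(0) = 2; f(1) = 1; f(2) = 0 → root.
Roots: {2}.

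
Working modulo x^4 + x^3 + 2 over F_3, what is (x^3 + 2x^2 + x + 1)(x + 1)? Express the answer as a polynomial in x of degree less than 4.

Multiply in F_3[x]: (x^3 + 2x^2 + x + 1)·(x + 1) = x^4 + 2x + 1.
Reduce using x^4 ≡ 2x^3 + 1 (mod x^4 + x^3 + 2).
Reduced: 2x^3 + 2x + 2.

2x^3 + 2x + 2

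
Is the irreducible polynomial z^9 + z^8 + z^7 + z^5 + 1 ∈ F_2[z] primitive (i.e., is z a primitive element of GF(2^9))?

Write f(z) = z^9 + z^8 + z^7 + z^5 + 1.
|GF(2^9)^×| = 2^9 − 1 = 511. Prime factorization: 511 = 7·73.
f is primitive ⇔ z has order 511 in GF(2)[z]/(f), i.e. z^(511/q) ≠ 1 for each prime q | 511.
z^(73) mod f = 1
z^(7) mod f = z^7.
Since z^(73) = 1, the order of z divides 73 < 511; not primitive.

No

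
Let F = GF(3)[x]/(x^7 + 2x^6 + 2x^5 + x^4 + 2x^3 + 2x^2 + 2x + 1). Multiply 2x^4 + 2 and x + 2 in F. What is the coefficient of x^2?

Multiply in GF(3)[x]: (2x^4 + 2)·(x + 2) = 2x^5 + x^4 + 2x + 1.
Reduced: 2x^5 + x^4 + 2x + 1.

0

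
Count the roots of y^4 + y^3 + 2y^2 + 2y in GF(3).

3

Write P(y) = y^4 + y^3 + 2y^2 + 2y.
Evaluate at each of the 3 elements of GF(3):
P(0) = 0 → root; P(1) = 0 → root; P(2) = 0 → root.
Roots: {0, 1, 2}.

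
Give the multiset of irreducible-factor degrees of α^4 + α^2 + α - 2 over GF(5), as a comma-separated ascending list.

Write g(α) = α^4 + α^2 + α - 2.
Roots in GF(5): g(0) = 3; g(1) = 1; g(2) = 0 → root; g(3) = 1; g(4) = 4.
Linear factors from roots: (α - 2).
Complete factorization: g(α) = (α - 2)·(α^3 + 2α^2 + 1).
Factor degrees with multiplicity: 1 + 3 = 4.

1, 3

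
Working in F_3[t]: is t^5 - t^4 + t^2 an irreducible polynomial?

No

Write P(t) = t^5 - t^4 + t^2.
Check for roots in F_3: P(0) = 0 → root; P(1) = 1; P(2) = 2.
P(0) = 0, so (t) divides P(t); P is reducible.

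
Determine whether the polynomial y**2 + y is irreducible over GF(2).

No

Write f(y) = y**2 + y.
Check for roots in GF(2): f(0) = 0 → root; f(1) = 0 → root.
f(0) = 0, so (y) divides f(y); f is reducible.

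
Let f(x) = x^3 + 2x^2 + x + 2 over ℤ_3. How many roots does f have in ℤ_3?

Evaluate at each of the 3 elements of ℤ_3:
f(0) = 2; f(1) = 0 → root; f(2) = 2.
Roots: {1}.

1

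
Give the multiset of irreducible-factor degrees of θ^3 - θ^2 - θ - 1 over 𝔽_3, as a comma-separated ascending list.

Write f(θ) = θ^3 - θ^2 - θ - 1.
Roots in 𝔽_3: f(0) = 2; f(1) = 1; f(2) = 1.
Complete factorization: f(θ) = (θ^3 - θ^2 - θ - 1).
Factor degrees with multiplicity: 3 = 3.

3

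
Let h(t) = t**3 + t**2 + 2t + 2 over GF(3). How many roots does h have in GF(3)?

Evaluate at each of the 3 elements of GF(3):
h(0) = 2; h(1) = 0 → root; h(2) = 0 → root.
Roots: {1, 2}.

2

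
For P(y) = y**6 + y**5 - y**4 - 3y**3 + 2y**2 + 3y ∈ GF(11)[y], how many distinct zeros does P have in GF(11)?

2

Evaluate at each of the 11 elements of GF(11):
P(0) = 0 → root; P(1) = 3; P(2) = 4; P(3) = 1; P(4) = 8; P(5) = 6; P(6) = 9; P(7) = 3; P(8) = 0 → root; P(9) = 9; P(10) = 1.
Roots: {0, 8}.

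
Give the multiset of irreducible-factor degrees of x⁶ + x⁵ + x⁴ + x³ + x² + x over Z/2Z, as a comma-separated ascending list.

Write f(x) = x⁶ + x⁵ + x⁴ + x³ + x² + x.
Roots in Z/2Z: f(0) = 0 → root; f(1) = 0 → root.
Linear factors from roots: (x), (x + 1).
Complete factorization: f(x) = (x)·(x + 1)·(x² + x + 1)^2.
Factor degrees with multiplicity: 1 + 1 + 2 + 2 = 6.

1, 1, 2, 2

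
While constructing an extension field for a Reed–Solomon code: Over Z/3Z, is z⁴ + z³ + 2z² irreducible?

No

Write f(z) = z⁴ + z³ + 2z².
Check for roots in Z/3Z: f(0) = 0 → root; f(1) = 1; f(2) = 2.
f(0) = 0, so (z) divides f(z); f is reducible.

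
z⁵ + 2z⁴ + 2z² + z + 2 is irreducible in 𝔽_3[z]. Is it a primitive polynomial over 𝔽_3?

No

Write f(z) = z⁵ + 2z⁴ + 2z² + z + 2.
|GF(3^5)^×| = 3^5 − 1 = 242. Prime factorization: 242 = 2·11^2.
f is primitive ⇔ z has order 242 in GF(3)[z]/(f), i.e. z^(242/q) ≠ 1 for each prime q | 242.
z^(121) mod f = 1
z^(22) mod f = z⁴ + 2z³ + 2z² + z + 1.
Since z^(121) = 1, the order of z divides 121 < 242; not primitive.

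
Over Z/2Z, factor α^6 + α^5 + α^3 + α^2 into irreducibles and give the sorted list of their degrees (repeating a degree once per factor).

1, 1, 1, 1, 2

Write f(α) = α^6 + α^5 + α^3 + α^2.
Roots in Z/2Z: f(0) = 0 → root; f(1) = 0 → root.
Linear factors from roots: (α), (α + 1).
Complete factorization: f(α) = (α)^2·(α + 1)^2·(α^2 + α + 1).
Factor degrees with multiplicity: 1 + 1 + 1 + 1 + 2 = 6.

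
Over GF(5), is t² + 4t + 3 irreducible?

Write m(t) = t² + 4t + 3.
Check for roots in GF(5): m(0) = 3; m(1) = 3; m(2) = 0 → root; m(3) = 4; m(4) = 0 → root.
m(2) = 0, so (t − 2) divides m(t); m is reducible.

No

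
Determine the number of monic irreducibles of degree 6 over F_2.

By the necklace-counting formula, N_2(6) = (1/6) Σ_{d|6} μ(6/d)·2^d.
Divisors of 6: 1, 2, 3, 6; μ(6/d) for each: 1, -1, -1, 1.
Σ = 2^1 − 2^2 − 2^3 + 2^6 = 54.
N = 54/6 = 9.

9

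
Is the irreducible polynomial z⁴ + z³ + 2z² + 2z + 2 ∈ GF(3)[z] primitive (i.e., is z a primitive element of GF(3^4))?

Write f(z) = z⁴ + z³ + 2z² + 2z + 2.
|GF(3^4)^×| = 3^4 − 1 = 80. Prime factorization: 80 = 2^4·5.
f is primitive ⇔ z has order 80 in GF(3)[z]/(f), i.e. z^(80/q) ≠ 1 for each prime q | 80.
z^(40) mod f = 2.
z^(16) mod f = z² + z.
None equal 1, so z has full order 80; f is primitive.

Yes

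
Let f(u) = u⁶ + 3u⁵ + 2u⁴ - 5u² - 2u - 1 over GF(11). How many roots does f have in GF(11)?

2

Evaluate at each of the 11 elements of GF(11):
f(0) = 10; f(1) = 9; f(2) = 2; f(3) = 6; f(4) = 1; f(5) = 0 → root; f(6) = 3; f(7) = 0 → root; f(8) = 1; f(9) = 5; f(10) = 7.
Roots: {5, 7}.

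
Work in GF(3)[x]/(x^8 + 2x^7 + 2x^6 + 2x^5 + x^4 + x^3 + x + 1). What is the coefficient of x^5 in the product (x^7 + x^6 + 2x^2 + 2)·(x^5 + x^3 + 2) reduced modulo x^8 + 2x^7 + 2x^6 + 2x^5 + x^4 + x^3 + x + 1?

1

Multiply in GF(3)[x]: (x^7 + x^6 + 2x^2 + 2)·(x^5 + x^3 + 2) = x^12 + x^11 + x^10 + x^9 + x^7 + 2x^6 + x^5 + 2x^3 + x^2 + 1.
Reduce using x^8 ≡ x^7 + x^6 + x^5 + 2x^4 + 2x^3 + 2x + 2 (mod x^8 + 2x^7 + 2x^6 + 2x^5 + x^4 + x^3 + x + 1).
Reduced: 2x^7 + 2x^6 + x^5 + x^3 + x^2.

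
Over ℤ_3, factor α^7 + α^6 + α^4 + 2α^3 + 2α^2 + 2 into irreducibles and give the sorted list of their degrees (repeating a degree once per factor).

Write f(α) = α^7 + α^6 + α^4 + 2α^3 + 2α^2 + 2.
Roots in ℤ_3: f(0) = 2; f(1) = 0 → root; f(2) = 0 → root.
Linear factors from roots: (α + 2), (α + 1).
Complete factorization: f(α) = (α + 1)·(α + 2)^2·(α^2 + 1)·(α^2 + 2α + 2).
Factor degrees with multiplicity: 1 + 1 + 1 + 2 + 2 = 7.

1, 1, 1, 2, 2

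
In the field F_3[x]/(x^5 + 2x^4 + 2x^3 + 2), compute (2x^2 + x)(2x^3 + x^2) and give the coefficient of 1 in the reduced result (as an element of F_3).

1

Multiply in F_3[x]: (2x^2 + x)·(2x^3 + x^2) = x^5 + x^4 + x^3.
Reduce using x^5 ≡ x^4 + x^3 + 1 (mod x^5 + 2x^4 + 2x^3 + 2).
Reduced: 2x^4 + 2x^3 + 1.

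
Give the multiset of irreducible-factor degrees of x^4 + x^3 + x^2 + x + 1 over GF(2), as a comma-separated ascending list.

Write g(x) = x^4 + x^3 + x^2 + x + 1.
Roots in GF(2): g(0) = 1; g(1) = 1.
Complete factorization: g(x) = (x^4 + x^3 + x^2 + x + 1).
Factor degrees with multiplicity: 4 = 4.

4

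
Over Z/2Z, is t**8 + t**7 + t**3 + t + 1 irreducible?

Yes

Write h(t) = t**8 + t**7 + t**3 + t + 1.
Check for roots in Z/2Z: h(0) = 1; h(1) = 1.
No roots, so no linear factors.
Monic irreducibles of degree 2 over GF(2): t**2 + t + 1.
None of them divide h (all give nonzero remainder).
Monic irreducibles of degree 3 over GF(2): t**3 + t + 1, t**3 + t**2 + 1.
None of them divide h (all give nonzero remainder).
Monic irreducibles of degree 4 over GF(2): t**4 + t + 1, t**4 + t**3 + 1, t**4 + t**3 + t**2 + t + 1.
None of them divide h (all give nonzero remainder).
No irreducible factor of degree ≤ 4 exists, so h is irreducible over GF(2).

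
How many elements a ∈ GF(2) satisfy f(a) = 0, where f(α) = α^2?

1

Evaluate at each of the 2 elements of GF(2):
f(0) = 0 → root; f(1) = 1.
Roots: {0}.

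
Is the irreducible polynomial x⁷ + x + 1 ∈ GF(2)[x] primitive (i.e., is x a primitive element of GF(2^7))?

Write f(x) = x⁷ + x + 1.
|GF(2^7)^×| = 2^7 − 1 = 127. Prime factorization: 127 = 127.
f is primitive ⇔ x has order 127 in GF(2)[x]/(f), i.e. x^(127/q) ≠ 1 for each prime q | 127.
x^(1) mod f = x.
None equal 1, so x has full order 127; f is primitive.

Yes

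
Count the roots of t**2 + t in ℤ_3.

2

Write g(t) = t**2 + t.
Evaluate at each of the 3 elements of ℤ_3:
g(0) = 0 → root; g(1) = 2; g(2) = 0 → root.
Roots: {0, 2}.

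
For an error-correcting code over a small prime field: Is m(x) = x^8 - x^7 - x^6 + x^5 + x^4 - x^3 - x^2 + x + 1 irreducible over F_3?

Yes

Check for roots in F_3: m(0) = 1; m(1) = 1; m(2) = 1.
No roots, so no linear factors.
Monic irreducibles of degree 2 over GF(3): x^2 + 1, x^2 + x - 1, x^2 - x - 1.
None of them divide m (all give nonzero remainder).
Degree-3 irreducible divisors: test the 8 monic irreducibles of degree 3 over GF(3).
None of them divide m (all give nonzero remainder).
Degree-4 irreducible divisors: test the 18 monic irreducibles of degree 4 over GF(3).
None of them divide m (all give nonzero remainder).
No irreducible factor of degree ≤ 4 exists, so m is irreducible over GF(3).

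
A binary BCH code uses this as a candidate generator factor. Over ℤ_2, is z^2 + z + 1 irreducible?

Yes

Write P(z) = z^2 + z + 1.
Check for roots in ℤ_2: P(0) = 1; P(1) = 1.
No roots. A degree-2 polynomial over a field with no linear factor is irreducible.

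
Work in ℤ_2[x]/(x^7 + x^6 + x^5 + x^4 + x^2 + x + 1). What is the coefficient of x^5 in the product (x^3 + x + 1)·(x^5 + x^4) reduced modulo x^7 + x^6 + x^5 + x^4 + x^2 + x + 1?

1

Multiply in ℤ_2[x]: (x^3 + x + 1)·(x^5 + x^4) = x^8 + x^7 + x^6 + x^4.
Reduce using x^7 ≡ x^6 + x^5 + x^4 + x^2 + x + 1 (mod x^7 + x^6 + x^5 + x^4 + x^2 + x + 1).
Reduced: x^5 + x^4 + x^3 + x^2 + x.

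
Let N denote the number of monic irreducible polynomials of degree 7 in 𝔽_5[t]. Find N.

11160

x^(5^7) − x is the product of all monic irreducibles of degree dividing 7; Möbius inversion gives N = (1/7) Σ μ(7/d)·5^d.
Divisors of 7: 1, 7; μ(7/d) for each: -1, 1.
Σ = − 5^1 + 5^7 = 78120.
N = 78120/7 = 11160.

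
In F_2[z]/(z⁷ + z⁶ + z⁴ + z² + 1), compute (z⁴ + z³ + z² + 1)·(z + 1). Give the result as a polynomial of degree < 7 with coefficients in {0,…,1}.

Multiply in F_2[z]: (z⁴ + z³ + z² + 1)·(z + 1) = z⁵ + z² + z + 1.
Reduced: z⁵ + z² + z + 1.

z^5 + z^2 + z + 1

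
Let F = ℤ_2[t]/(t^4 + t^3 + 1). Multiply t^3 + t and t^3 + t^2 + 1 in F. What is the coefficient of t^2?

1

Multiply in ℤ_2[t]: (t^3 + t)·(t^3 + t^2 + 1) = t^6 + t^5 + t^4 + t.
Reduce using t^4 ≡ t^3 + 1 (mod t^4 + t^3 + 1).
Reduced: t^3 + t^2 + t + 1.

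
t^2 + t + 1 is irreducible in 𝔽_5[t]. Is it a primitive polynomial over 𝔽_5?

Write f(t) = t^2 + t + 1.
|GF(5^2)^×| = 5^2 − 1 = 24. Prime factorization: 24 = 2^3·3.
f is primitive ⇔ t has order 24 in GF(5)[t]/(f), i.e. t^(24/q) ≠ 1 for each prime q | 24.
t^(12) mod f = 1
t^(8) mod f = 4t + 4.
Since t^(12) = 1, the order of t divides 12 < 24; not primitive.

No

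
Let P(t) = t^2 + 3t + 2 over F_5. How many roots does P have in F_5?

Evaluate at each of the 5 elements of F_5:
P(0) = 2; P(1) = 1; P(2) = 2; P(3) = 0 → root; P(4) = 0 → root.
Roots: {3, 4}.

2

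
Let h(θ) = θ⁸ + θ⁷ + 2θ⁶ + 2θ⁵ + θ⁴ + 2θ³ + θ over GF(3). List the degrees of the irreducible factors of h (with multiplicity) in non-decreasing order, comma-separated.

Roots in GF(3): h(0) = 0 → root; h(1) = 1; h(2) = 1.
Linear factors from roots: (θ).
Complete factorization: h(θ) = (θ)·(θ² + 1)·(θ² + θ + 2)·(θ³ + 2θ + 2).
Factor degrees with multiplicity: 1 + 2 + 2 + 3 = 8.

1, 2, 2, 3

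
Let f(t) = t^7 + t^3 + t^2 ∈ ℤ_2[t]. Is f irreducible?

No

Check for roots in ℤ_2: f(0) = 0 → root; f(1) = 1.
f(0) = 0, so (t) divides f(t); f is reducible.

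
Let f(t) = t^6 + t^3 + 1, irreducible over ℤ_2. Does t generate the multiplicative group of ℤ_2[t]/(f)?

No

|GF(2^6)^×| = 2^6 − 1 = 63. Prime factorization: 63 = 3^2·7.
f is primitive ⇔ t has order 63 in GF(2)[t]/(f), i.e. t^(63/q) ≠ 1 for each prime q | 63.
t^(21) mod f = t^3.
t^(9) mod f = 1
Since t^(9) = 1, the order of t divides 9 < 63; not primitive.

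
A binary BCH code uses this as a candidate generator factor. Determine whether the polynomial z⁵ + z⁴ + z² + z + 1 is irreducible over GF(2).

Write g(z) = z⁵ + z⁴ + z² + z + 1.
Check for roots in GF(2): g(0) = 1; g(1) = 1.
No roots, so no linear factors.
Monic irreducibles of degree 2 over GF(2): z² + z + 1.
None of them divide g (all give nonzero remainder).
No irreducible factor of degree ≤ 2 exists, so g is irreducible over GF(2).

Yes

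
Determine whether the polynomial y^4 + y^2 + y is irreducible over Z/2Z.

No

Write g(y) = y^4 + y^2 + y.
Check for roots in Z/2Z: g(0) = 0 → root; g(1) = 1.
g(0) = 0, so (y) divides g(y); g is reducible.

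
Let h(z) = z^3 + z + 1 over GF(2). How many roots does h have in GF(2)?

0

Evaluate at each of the 2 elements of GF(2):
h(0) = 1; h(1) = 1.
No element is a root.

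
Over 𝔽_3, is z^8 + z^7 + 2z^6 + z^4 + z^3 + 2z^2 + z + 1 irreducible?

Yes

Write m(z) = z^8 + z^7 + 2z^6 + z^4 + z^3 + 2z^2 + z + 1.
Check for roots in 𝔽_3: m(0) = 1; m(1) = 1; m(2) = 1.
No roots, so no linear factors.
Monic irreducibles of degree 2 over GF(3): z^2 + 1, z^2 + z + 2, z^2 + 2z + 2.
None of them divide m (all give nonzero remainder).
Degree-3 irreducible divisors: test the 8 monic irreducibles of degree 3 over GF(3).
None of them divide m (all give nonzero remainder).
Degree-4 irreducible divisors: test the 18 monic irreducibles of degree 4 over GF(3).
None of them divide m (all give nonzero remainder).
No irreducible factor of degree ≤ 4 exists, so m is irreducible over GF(3).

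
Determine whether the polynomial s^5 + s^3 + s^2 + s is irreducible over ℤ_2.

No

Write h(s) = s^5 + s^3 + s^2 + s.
Check for roots in ℤ_2: h(0) = 0 → root; h(1) = 0 → root.
h(0) = 0, so (s) divides h(s); h is reducible.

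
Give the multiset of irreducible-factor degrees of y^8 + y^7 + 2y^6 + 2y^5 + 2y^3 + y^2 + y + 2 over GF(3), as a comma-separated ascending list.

Write g(y) = y^8 + y^7 + 2y^6 + 2y^5 + 2y^3 + y^2 + y + 2.
Roots in GF(3): g(0) = 2; g(1) = 0 → root; g(2) = 0 → root.
Linear factors from roots: (y + 2), (y + 1).
Complete factorization: g(y) = (y + 1)·(y + 2)·(y^2 + 1)·(y^2 + 2y + 2)^2.
Factor degrees with multiplicity: 1 + 1 + 2 + 2 + 2 = 8.

1, 1, 2, 2, 2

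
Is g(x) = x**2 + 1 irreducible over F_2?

Check for roots in F_2: g(0) = 1; g(1) = 0 → root.
g(1) = 0, so (x − 1) divides g(x); g is reducible.

No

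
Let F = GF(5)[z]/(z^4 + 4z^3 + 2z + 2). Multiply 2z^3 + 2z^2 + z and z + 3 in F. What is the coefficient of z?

4

Multiply in GF(5)[z]: (2z^3 + 2z^2 + z)·(z + 3) = 2z^4 + 3z^3 + 2z^2 + 3z.
Reduce using z^4 ≡ z^3 + 3z + 3 (mod z^4 + 4z^3 + 2z + 2).
Reduced: 2z^2 + 4z + 1.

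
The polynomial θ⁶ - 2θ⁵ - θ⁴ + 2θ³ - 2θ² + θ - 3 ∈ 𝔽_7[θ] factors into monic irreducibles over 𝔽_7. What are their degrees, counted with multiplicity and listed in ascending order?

Write f(θ) = θ⁶ - 2θ⁵ - θ⁴ + 2θ³ - 2θ² + θ - 3.
Complete factorization: f(θ) = (θ² + 3θ + 1)·(θ² + 3θ - 1)·(θ² - θ + 3).
Factor degrees with multiplicity: 2 + 2 + 2 = 6.

2, 2, 2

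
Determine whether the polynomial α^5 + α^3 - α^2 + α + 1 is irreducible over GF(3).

Write g(α) = α^5 + α^3 - α^2 + α + 1.
Check for roots in GF(3): g(0) = 1; g(1) = 0 → root; g(2) = 0 → root.
g(1) = 0, so (α − 1) divides g(α); g is reducible.

No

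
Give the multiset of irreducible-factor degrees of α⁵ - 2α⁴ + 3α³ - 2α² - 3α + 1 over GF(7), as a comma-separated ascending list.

2, 3

Write h(α) = α⁵ - 2α⁴ + 3α³ - 2α² - 3α + 1.
Complete factorization: h(α) = (α² - 2α + 3)·(α³ - 2).
Factor degrees with multiplicity: 2 + 3 = 5.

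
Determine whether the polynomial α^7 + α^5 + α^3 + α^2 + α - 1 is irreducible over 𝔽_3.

Yes

Write P(α) = α^7 + α^5 + α^3 + α^2 + α - 1.
Check for roots in 𝔽_3: P(0) = 2; P(1) = 1; P(2) = 2.
No roots, so no linear factors.
Monic irreducibles of degree 2 over GF(3): α^2 + 1, α^2 + α - 1, α^2 - α - 1.
None of them divide P (all give nonzero remainder).
Degree-3 irreducible divisors: test the 8 monic irreducibles of degree 3 over GF(3).
None of them divide P (all give nonzero remainder).
No irreducible factor of degree ≤ 3 exists, so P is irreducible over GF(3).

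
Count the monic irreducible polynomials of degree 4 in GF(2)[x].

x^(2^4) − x is the product of all monic irreducibles of degree dividing 4; Möbius inversion gives N = (1/4) Σ μ(4/d)·2^d.
Divisors of 4: 1, 2, 4; μ(4/d) for each: 0, -1, 1.
Σ = − 2^2 + 2^4 = 12.
N = 12/4 = 3.

3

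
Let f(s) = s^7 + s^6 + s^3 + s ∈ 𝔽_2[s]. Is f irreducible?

No

Check for roots in 𝔽_2: f(0) = 0 → root; f(1) = 0 → root.
f(0) = 0, so (s) divides f(s); f is reducible.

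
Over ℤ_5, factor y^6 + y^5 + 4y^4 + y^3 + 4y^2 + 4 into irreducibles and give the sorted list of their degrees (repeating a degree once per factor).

1, 2, 3

Write f(y) = y^6 + y^5 + 4y^4 + y^3 + 4y^2 + 4.
Roots in ℤ_5: f(0) = 4; f(1) = 0 → root; f(2) = 3; f(3) = 3; f(4) = 1.
Linear factors from roots: (y + 4).
Complete factorization: f(y) = (y + 4)·(y^2 + 4y + 2)·(y^3 + 3y^2 + 2y + 3).
Factor degrees with multiplicity: 1 + 2 + 3 = 6.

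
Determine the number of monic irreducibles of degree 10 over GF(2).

Gauss's count: N_{2}(10) = (1/10) Σ_{d|10} μ(10/d)·2^d.
Divisors of 10: 1, 2, 5, 10; μ(10/d) for each: 1, -1, -1, 1.
Σ = 2^1 − 2^2 − 2^5 + 2^10 = 990.
N = 990/10 = 99.

99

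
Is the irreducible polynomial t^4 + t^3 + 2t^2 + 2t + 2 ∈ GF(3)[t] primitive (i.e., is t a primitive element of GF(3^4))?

Write f(t) = t^4 + t^3 + 2t^2 + 2t + 2.
|GF(3^4)^×| = 3^4 − 1 = 80. Prime factorization: 80 = 2^4·5.
f is primitive ⇔ t has order 80 in GF(3)[t]/(f), i.e. t^(80/q) ≠ 1 for each prime q | 80.
t^(40) mod f = 2.
t^(16) mod f = t^2 + t.
None equal 1, so t has full order 80; f is primitive.

Yes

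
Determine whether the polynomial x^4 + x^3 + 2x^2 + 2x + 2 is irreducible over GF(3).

Yes

Write m(x) = x^4 + x^3 + 2x^2 + 2x + 2.
Check for roots in GF(3): m(0) = 2; m(1) = 2; m(2) = 2.
No roots, so no linear factors.
Monic irreducibles of degree 2 over GF(3): x^2 + 1, x^2 + x + 2, x^2 + 2x + 2.
None of them divide m (all give nonzero remainder).
No irreducible factor of degree ≤ 2 exists, so m is irreducible over GF(3).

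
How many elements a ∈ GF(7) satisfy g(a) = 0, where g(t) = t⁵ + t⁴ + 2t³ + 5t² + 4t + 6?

3

Evaluate at each of the 7 elements of GF(7):
g(0) = 6; g(1) = 5; g(2) = 0 → root; g(3) = 0 → root; g(4) = 5; g(5) = 0 → root; g(6) = 5.
Roots: {2, 3, 5}.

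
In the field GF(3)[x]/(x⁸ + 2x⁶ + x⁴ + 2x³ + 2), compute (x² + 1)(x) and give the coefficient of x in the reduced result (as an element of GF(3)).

Multiply in GF(3)[x]: (x² + 1)·(x) = x³ + x.
Reduced: x³ + x.

1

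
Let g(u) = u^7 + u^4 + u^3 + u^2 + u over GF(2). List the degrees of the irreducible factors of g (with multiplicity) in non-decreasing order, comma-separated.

1, 2, 4

Roots in GF(2): g(0) = 0 → root; g(1) = 1.
Linear factors from roots: (u).
Complete factorization: g(u) = (u)·(u^2 + u + 1)·(u^4 + u^3 + 1).
Factor degrees with multiplicity: 1 + 2 + 4 = 7.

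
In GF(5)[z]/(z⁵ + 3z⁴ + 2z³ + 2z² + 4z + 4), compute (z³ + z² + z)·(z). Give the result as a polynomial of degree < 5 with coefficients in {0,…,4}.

z^4 + z^3 + z^2

Multiply in GF(5)[z]: (z³ + z² + z)·(z) = z⁴ + z³ + z².
Reduced: z⁴ + z³ + z².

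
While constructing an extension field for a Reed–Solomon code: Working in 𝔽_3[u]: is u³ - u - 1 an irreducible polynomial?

Write h(u) = u³ - u - 1.
Check for roots in 𝔽_3: h(0) = 2; h(1) = 2; h(2) = 2.
No roots. A degree-3 polynomial over a field with no linear factor is irreducible.

Yes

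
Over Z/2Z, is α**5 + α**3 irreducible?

No

Write g(α) = α**5 + α**3.
Check for roots in Z/2Z: g(0) = 0 → root; g(1) = 0 → root.
g(0) = 0, so (α) divides g(α); g is reducible.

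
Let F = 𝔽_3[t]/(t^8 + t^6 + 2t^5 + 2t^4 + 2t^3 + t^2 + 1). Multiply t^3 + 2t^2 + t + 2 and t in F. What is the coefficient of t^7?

0

Multiply in 𝔽_3[t]: (t^3 + 2t^2 + t + 2)·(t) = t^4 + 2t^3 + t^2 + 2t.
Reduced: t^4 + 2t^3 + t^2 + 2t.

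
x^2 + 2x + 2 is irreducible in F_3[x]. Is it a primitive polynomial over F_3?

Write f(x) = x^2 + 2x + 2.
|GF(3^2)^×| = 3^2 − 1 = 8. Prime factorization: 8 = 2^3.
f is primitive ⇔ x has order 8 in GF(3)[x]/(f), i.e. x^(8/q) ≠ 1 for each prime q | 8.
x^(4) mod f = 2.
None equal 1, so x has full order 8; f is primitive.

Yes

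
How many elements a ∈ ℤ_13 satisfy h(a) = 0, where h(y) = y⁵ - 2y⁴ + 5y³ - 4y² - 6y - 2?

Evaluate at each of the 13 elements of ℤ_13:
h(0) = 11; h(1) = 5; h(2) = 10; h(3) = 4; h(4) = 1; h(5) = 2; h(6) = 11; h(7) = 12; h(8) = 11; h(9) = 0 → root; h(10) = 12; h(11) = 7; h(12) = 5.
Roots: {9}.

1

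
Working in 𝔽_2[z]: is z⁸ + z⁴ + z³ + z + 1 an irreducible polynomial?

Yes

Write m(z) = z⁸ + z⁴ + z³ + z + 1.
Check for roots in 𝔽_2: m(0) = 1; m(1) = 1.
No roots, so no linear factors.
Monic irreducibles of degree 2 over GF(2): z² + z + 1.
None of them divide m (all give nonzero remainder).
Monic irreducibles of degree 3 over GF(2): z³ + z + 1, z³ + z² + 1.
None of them divide m (all give nonzero remainder).
Monic irreducibles of degree 4 over GF(2): z⁴ + z + 1, z⁴ + z³ + 1, z⁴ + z³ + z² + z + 1.
None of them divide m (all give nonzero remainder).
No irreducible factor of degree ≤ 4 exists, so m is irreducible over GF(2).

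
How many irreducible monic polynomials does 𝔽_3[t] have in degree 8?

810

The number of monic irreducibles of degree 8 over GF(3) is (1/8)·Σ_{d∣8} μ(8/d) 3^d.
Divisors of 8: 1, 2, 4, 8; μ(8/d) for each: 0, 0, -1, 1.
Σ = − 3^4 + 3^8 = 6480.
N = 6480/8 = 810.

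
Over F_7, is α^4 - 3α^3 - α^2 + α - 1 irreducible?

No

Write m(α) = α^4 - 3α^3 - α^2 + α - 1.
Check for roots in F_7: m(0) = 6; m(1) = 4; m(2) = 3; m(3) = 0 → root; m(4) = 2; m(5) = 5; m(6) = 1.
m(3) = 0, so (α − 3) divides m(α); m is reducible.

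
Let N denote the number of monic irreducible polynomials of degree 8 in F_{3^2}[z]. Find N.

5380020

x^(9^8) − x is the product of all monic irreducibles of degree dividing 8; Möbius inversion gives N = (1/8) Σ μ(8/d)·9^d.
Divisors of 8: 1, 2, 4, 8; μ(8/d) for each: 0, 0, -1, 1.
Σ = − 9^4 + 9^8 = 43040160.
N = 43040160/8 = 5380020.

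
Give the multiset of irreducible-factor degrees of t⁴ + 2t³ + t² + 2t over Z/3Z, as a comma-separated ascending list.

Write g(t) = t⁴ + 2t³ + t² + 2t.
Roots in Z/3Z: g(0) = 0 → root; g(1) = 0 → root; g(2) = 1.
Linear factors from roots: (t), (t + 2).
Complete factorization: g(t) = (t)·(t + 2)·(t² + 1).
Factor degrees with multiplicity: 1 + 1 + 2 = 4.

1, 1, 2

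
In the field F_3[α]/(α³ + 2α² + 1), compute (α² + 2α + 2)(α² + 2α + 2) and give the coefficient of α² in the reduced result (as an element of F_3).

Multiply in F_3[α]: (α² + 2α + 2)·(α² + 2α + 2) = α⁴ + α³ + 2α² + 2α + 1.
Reduce using α³ ≡ α² + 2 (mod α³ + 2α² + 1).
Reduced: α² + α + 2.

1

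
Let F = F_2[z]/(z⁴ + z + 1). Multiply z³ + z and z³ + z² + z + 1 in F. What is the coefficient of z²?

Multiply in F_2[z]: (z³ + z)·(z³ + z² + z + 1) = z⁶ + z⁵ + z² + z.
Reduce using z⁴ ≡ z + 1 (mod z⁴ + z + 1).
Reduced: z³ + z².

1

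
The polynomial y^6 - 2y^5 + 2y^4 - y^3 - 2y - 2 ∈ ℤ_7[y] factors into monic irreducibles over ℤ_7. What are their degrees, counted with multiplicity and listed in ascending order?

Write h(y) = y^6 - 2y^5 + 2y^4 - y^3 - 2y - 2.
Complete factorization: h(y) = (y^2 + y - 1)·(y^2 - 2y - 2)·(y^2 - y - 1).
Factor degrees with multiplicity: 2 + 2 + 2 = 6.

2, 2, 2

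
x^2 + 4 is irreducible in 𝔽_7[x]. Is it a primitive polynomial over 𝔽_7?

No

Write f(x) = x^2 + 4.
|GF(7^2)^×| = 7^2 − 1 = 48. Prime factorization: 48 = 2^4·3.
f is primitive ⇔ x has order 48 in GF(7)[x]/(f), i.e. x^(48/q) ≠ 1 for each prime q | 48.
x^(24) mod f = 1
x^(16) mod f = 2.
Since x^(24) = 1, the order of x divides 24 < 48; not primitive.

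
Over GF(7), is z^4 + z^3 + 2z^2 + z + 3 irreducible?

Write P(z) = z^4 + z^3 + 2z^2 + z + 3.
Check for roots in GF(7): P(0) = 3; P(1) = 1; P(2) = 2; P(3) = 6; P(4) = 2; P(5) = 3; P(6) = 4.
No roots, so no linear factors.
Degree-2 irreducible divisors: test the 21 monic irreducibles of degree 2 over GF(7).
None of them divide P (all give nonzero remainder).
No irreducible factor of degree ≤ 2 exists, so P is irreducible over GF(7).

Yes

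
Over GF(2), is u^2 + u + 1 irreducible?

Write P(u) = u^2 + u + 1.
Check for roots in GF(2): P(0) = 1; P(1) = 1.
No roots. A degree-2 polynomial over a field with no linear factor is irreducible.

Yes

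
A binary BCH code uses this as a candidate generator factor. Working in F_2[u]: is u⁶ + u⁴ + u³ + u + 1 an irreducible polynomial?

Write h(u) = u⁶ + u⁴ + u³ + u + 1.
Check for roots in F_2: h(0) = 1; h(1) = 1.
No roots, so no linear factors.
Monic irreducibles of degree 2 over GF(2): u² + u + 1.
None of them divide h (all give nonzero remainder).
Monic irreducibles of degree 3 over GF(2): u³ + u + 1, u³ + u² + 1.
None of them divide h (all give nonzero remainder).
No irreducible factor of degree ≤ 3 exists, so h is irreducible over GF(2).

Yes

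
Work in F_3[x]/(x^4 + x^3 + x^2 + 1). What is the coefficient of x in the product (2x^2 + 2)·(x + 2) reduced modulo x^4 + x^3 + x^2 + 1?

Multiply in F_3[x]: (2x^2 + 2)·(x + 2) = 2x^3 + x^2 + 2x + 1.
Reduced: 2x^3 + x^2 + 2x + 1.

2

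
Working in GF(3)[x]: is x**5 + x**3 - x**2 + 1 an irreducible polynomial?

Write g(x) = x**5 + x**3 - x**2 + 1.
Check for roots in GF(3): g(0) = 1; g(1) = 2; g(2) = 1.
No roots, so no linear factors.
Monic irreducibles of degree 2 over GF(3): x**2 + 1, x**2 + x - 1, x**2 - x - 1.
None of them divide g (all give nonzero remainder).
No irreducible factor of degree ≤ 2 exists, so g is irreducible over GF(3).

Yes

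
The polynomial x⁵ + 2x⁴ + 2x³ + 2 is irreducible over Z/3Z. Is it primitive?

Write f(x) = x⁵ + 2x⁴ + 2x³ + 2.
|GF(3^5)^×| = 3^5 − 1 = 242. Prime factorization: 242 = 2·11^2.
f is primitive ⇔ x has order 242 in GF(3)[x]/(f), i.e. x^(242/q) ≠ 1 for each prime q | 242.
x^(121) mod f = 1
x^(22) mod f = x⁴ + x² + x + 2.
Since x^(121) = 1, the order of x divides 121 < 242; not primitive.

No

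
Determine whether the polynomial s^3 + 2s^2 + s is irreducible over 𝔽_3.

Write h(s) = s^3 + 2s^2 + s.
Check for roots in 𝔽_3: h(0) = 0 → root; h(1) = 1; h(2) = 0 → root.
h(0) = 0, so (s) divides h(s); h is reducible.

No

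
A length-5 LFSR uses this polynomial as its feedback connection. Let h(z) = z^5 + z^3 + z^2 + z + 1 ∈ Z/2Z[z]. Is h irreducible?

Yes

Check for roots in Z/2Z: h(0) = 1; h(1) = 1.
No roots, so no linear factors.
Monic irreducibles of degree 2 over GF(2): z^2 + z + 1.
None of them divide h (all give nonzero remainder).
No irreducible factor of degree ≤ 2 exists, so h is irreducible over GF(2).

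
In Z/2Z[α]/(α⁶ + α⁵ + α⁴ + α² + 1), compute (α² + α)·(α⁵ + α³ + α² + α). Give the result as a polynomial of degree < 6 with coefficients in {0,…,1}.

α^3 + α^2 + α

Multiply in Z/2Z[α]: (α² + α)·(α⁵ + α³ + α² + α) = α⁷ + α⁶ + α⁵ + α².
Reduce using α⁶ ≡ α⁵ + α⁴ + α² + 1 (mod α⁶ + α⁵ + α⁴ + α² + 1).
Reduced: α³ + α² + α.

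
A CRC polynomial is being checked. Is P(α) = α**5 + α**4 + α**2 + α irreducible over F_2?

No

Check for roots in F_2: P(0) = 0 → root; P(1) = 0 → root.
P(0) = 0, so (α) divides P(α); P is reducible.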